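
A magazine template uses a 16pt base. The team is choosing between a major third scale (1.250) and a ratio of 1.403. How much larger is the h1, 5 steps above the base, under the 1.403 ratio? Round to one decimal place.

Major third: 16.0 × 1.250⁵ = 48.828pt
At 1.403: 16.0 × 1.403⁵ = 86.978pt
Difference: 86.978 − 48.828 = 38.150pt

38.1pt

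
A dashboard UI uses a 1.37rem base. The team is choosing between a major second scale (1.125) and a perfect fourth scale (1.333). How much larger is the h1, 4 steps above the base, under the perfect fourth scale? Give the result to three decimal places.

2.131rem

Major second: 1.37 × 1.125⁴ = 2.19448rem
Perfect fourth: 1.37 × 1.333⁴ = 4.32555rem
Difference: 4.32555 − 2.19448 = 2.13107rem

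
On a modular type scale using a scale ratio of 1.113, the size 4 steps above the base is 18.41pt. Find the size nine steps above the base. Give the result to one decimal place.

18.41 × 1.113⁵ = 18.41 × 1.70795 ≈ 31.443

31.4pt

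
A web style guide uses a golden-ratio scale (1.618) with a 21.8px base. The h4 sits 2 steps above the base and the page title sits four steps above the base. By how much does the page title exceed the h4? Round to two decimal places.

Step 2: 21.8 × 1.618² = 57.0707px
Step 4: 21.8 × 1.618⁴ = 149.4069px
Difference: 149.4069 − 57.0707 = 92.3362px

92.34px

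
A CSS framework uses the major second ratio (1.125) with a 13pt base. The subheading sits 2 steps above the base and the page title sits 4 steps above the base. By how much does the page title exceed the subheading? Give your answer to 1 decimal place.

4.4pt

Step 2: 13.0 × 1.125² = 16.453pt
Step 4: 13.0 × 1.125⁴ = 20.823pt
Difference: 20.823 − 16.453 = 4.370pt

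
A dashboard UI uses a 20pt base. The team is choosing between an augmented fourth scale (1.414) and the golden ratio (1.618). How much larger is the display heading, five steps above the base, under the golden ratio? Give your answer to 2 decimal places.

108.73pt

Augmented fourth: 20.0 × 1.414⁵ = 113.0517pt
Golden ratio: 20.0 × 1.618⁵ = 221.7801pt
Difference: 221.7801 − 113.0517 = 108.7284pt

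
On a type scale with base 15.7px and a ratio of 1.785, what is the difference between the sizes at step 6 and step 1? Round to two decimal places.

479.82px

Step 1: 15.7 × 1.785 = 28.0245px
Step 6: 15.7 × 1.785⁶ = 507.8424px
Difference: 507.8424 − 28.0245 = 479.8179px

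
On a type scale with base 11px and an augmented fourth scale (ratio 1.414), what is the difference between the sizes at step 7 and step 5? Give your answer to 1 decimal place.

Step 5: 11.0 × 1.414⁵ = 62.178px
Step 7: 11.0 × 1.414⁷ = 124.319px
Difference: 124.319 − 62.178 = 62.141px

62.1px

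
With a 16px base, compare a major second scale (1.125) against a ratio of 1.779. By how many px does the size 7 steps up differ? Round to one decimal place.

Major second: 16.0 × 1.125⁷ = 36.491px
At 1.779: 16.0 × 1.779⁷ = 902.301px
Difference: 902.301 − 36.491 = 865.810px

865.8px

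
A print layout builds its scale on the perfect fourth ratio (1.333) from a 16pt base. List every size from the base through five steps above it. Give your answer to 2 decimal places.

Step 0: 16pt
Step 1: 16.0 × 1.333 = 21.33
Step 2: 16.0 × 1.333² = 28.43
Step 3: 16.0 × 1.333³ = 37.90
Step 4: 16.0 × 1.333⁴ = 50.52
Step 5: 16.0 × 1.333⁵ = 67.34

16.00pt, 21.33pt, 28.43pt, 37.90pt, 50.52pt, 67.34pt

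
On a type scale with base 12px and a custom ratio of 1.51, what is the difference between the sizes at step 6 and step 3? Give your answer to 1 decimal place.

100.9px

Step 3: 12.0 × 1.51³ = 41.315px
Step 6: 12.0 × 1.51⁶ = 142.247px
Difference: 142.247 − 41.315 = 100.932px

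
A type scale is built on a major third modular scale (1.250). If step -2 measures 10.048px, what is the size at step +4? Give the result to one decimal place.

10.048 × 1.250⁶ = 10.048 × 3.81470 ≈ 38.330

38.3px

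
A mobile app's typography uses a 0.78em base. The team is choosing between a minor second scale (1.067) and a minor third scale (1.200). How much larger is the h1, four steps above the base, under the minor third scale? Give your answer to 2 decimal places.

Minor second: 0.78 × 1.067⁴ = 1.0110em
Minor third: 0.78 × 1.200⁴ = 1.6174em
Difference: 1.6174 − 1.0110 = 0.6064em

0.61em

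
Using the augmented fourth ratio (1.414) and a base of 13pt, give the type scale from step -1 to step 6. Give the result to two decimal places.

Step -1: 13.0 ÷ 1.414 = 9.19
Step 0: 13pt
Step 1: 13.0 × 1.414 = 18.38
Step 2: 13.0 × 1.414² = 25.99
Step 3: 13.0 × 1.414³ = 36.75
Step 4: 13.0 × 1.414⁴ = 51.97
Step 5: 13.0 × 1.414⁵ = 73.48
Step 6: 13.0 × 1.414⁶ = 103.91

9.19pt, 13.00pt, 18.38pt, 25.99pt, 36.75pt, 51.97pt, 73.48pt, 103.91pt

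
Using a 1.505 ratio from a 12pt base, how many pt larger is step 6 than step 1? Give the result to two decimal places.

121.38pt

Step 1: 12.0 × 1.505 = 18.0600pt
Step 6: 12.0 × 1.505⁶ = 139.4441pt
Difference: 139.4441 − 18.0600 = 121.3841pt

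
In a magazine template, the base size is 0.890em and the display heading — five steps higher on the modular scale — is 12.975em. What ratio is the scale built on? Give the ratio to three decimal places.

1.709

The ratio satisfies 0.890 × r⁵ = 12.975, so r = (12.975 / 0.890)^(1/5).
r = 14.5787^(1/5) ≈ 1.7090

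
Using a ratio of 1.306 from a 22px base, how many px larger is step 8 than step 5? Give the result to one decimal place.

102.6px

Step 5: 22.0 × 1.306⁵ = 83.587px
Step 8: 22.0 × 1.306⁸ = 186.195px
Difference: 186.195 − 83.587 = 102.608px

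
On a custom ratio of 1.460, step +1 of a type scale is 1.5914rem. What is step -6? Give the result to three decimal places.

1.5914 ÷ 1.460⁷ = 1.5914 ÷ 14.14067 ≈ 0.113

0.113rem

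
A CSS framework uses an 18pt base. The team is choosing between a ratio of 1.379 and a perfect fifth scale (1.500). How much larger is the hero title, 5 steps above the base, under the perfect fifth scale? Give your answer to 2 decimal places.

46.93pt

At 1.379: 18.0 × 1.379⁵ = 89.7623pt
Perfect fifth: 18.0 × 1.500⁵ = 136.6875pt
Difference: 136.6875 − 89.7623 = 46.9252pt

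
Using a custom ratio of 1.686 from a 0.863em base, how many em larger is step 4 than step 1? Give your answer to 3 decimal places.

5.518em

Step 1: 0.863 × 1.686 = 1.45502em
Step 4: 0.863 × 1.686⁴ = 6.97334em
Difference: 6.97334 − 1.45502 = 5.51832em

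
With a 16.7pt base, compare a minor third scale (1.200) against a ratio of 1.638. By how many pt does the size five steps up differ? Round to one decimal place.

Minor third: 16.7 × 1.200⁵ = 41.555pt
At 1.638: 16.7 × 1.638⁵ = 196.918pt
Difference: 196.918 − 41.555 = 155.363pt

155.4pt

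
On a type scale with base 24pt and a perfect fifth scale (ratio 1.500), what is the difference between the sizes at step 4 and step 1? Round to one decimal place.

85.5pt

Step 1: 24.0 × 1.500 = 36.000pt
Step 4: 24.0 × 1.500⁴ = 121.500pt
Difference: 121.500 − 36.000 = 85.500pt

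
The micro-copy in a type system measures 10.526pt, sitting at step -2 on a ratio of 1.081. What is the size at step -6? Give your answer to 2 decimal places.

10.526 ÷ 1.081⁴ = 10.526 ÷ 1.36553 ≈ 7.708

7.71pt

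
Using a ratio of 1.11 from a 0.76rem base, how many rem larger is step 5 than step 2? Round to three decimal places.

0.344rem

Step 2: 0.76 × 1.11² = 0.93640rem
Step 5: 0.76 × 1.11⁵ = 1.28064rem
Difference: 1.28064 − 0.93640 = 0.34424rem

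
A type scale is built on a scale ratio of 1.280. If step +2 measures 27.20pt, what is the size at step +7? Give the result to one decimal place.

27.20 × 1.280⁵ = 27.20 × 3.43597 ≈ 93.458

93.5pt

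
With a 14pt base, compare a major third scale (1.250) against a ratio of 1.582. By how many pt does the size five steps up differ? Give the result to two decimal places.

96.00pt

Major third: 14.0 × 1.250⁵ = 42.7246pt
At 1.582: 14.0 × 1.582⁵ = 138.7268pt
Difference: 138.7268 − 42.7246 = 96.0022pt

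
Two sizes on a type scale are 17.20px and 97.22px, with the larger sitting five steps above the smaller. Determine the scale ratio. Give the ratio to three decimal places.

1.414

The ratio satisfies 17.20 × r⁵ = 97.22, so r = (97.22 / 17.20)^(1/5).
r = 5.6523^(1/5) ≈ 1.4140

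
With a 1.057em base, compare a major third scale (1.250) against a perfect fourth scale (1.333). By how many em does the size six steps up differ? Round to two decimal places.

1.90em

Major third: 1.057 × 1.250⁶ = 4.0321em
Perfect fourth: 1.057 × 1.333⁶ = 5.9300em
Difference: 5.9300 − 4.0321 = 1.8979em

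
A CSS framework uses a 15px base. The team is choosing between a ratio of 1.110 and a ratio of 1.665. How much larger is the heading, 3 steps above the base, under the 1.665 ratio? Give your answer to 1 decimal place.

48.7px

At 1.110: 15.0 × 1.110³ = 20.514px
At 1.665: 15.0 × 1.665³ = 69.236px
Difference: 69.236 − 20.514 = 48.722px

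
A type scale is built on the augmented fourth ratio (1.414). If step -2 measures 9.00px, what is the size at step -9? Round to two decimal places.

0.80px

Moving from step -2 to step -9 is 7 steps down, so divide by r⁷.
9.00 ÷ 1.414⁷ = 9.00 ÷ 11.30175 ≈ 0.796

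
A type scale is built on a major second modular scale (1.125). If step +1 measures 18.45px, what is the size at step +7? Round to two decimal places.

Moving from step +1 to step +7 is 6 steps up, so multiply by r⁶.
18.45 × 1.125⁶ = 18.45 × 2.02729 ≈ 37.403

37.40px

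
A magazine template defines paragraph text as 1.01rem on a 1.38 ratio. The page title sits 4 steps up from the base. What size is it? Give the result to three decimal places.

A modular type scale is a geometric sequence: sizeₙ = base × rⁿ.
1.01 × 1.38⁴ = 1.01 × 3.62674 ≈ 3.663

3.663rem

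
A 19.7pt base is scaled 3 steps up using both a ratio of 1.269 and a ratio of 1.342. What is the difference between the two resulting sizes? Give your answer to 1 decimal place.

At 1.269: 19.7 × 1.269³ = 40.258pt
At 1.342: 19.7 × 1.342³ = 47.613pt
Difference: 47.613 − 40.258 = 7.355pt

7.4pt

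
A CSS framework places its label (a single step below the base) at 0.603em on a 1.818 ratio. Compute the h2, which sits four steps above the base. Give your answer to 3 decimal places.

Moving from step -1 to step +4 is 5 steps up, so multiply by r⁵.
0.603 × 1.818⁵ = 0.603 × 19.85955 ≈ 11.975

11.975em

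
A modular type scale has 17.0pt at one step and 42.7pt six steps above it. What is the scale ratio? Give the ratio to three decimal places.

1.166

The ratio satisfies 17.0 × r⁶ = 42.7, so r = (42.7 / 17.0)^(1/6).
r = 2.5118^(1/6) ≈ 1.1659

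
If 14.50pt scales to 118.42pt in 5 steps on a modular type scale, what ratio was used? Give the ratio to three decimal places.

1.522

The ratio satisfies 14.50 × r⁵ = 118.42, so r = (118.42 / 14.50)^(1/5).
r = 8.1669^(1/5) ≈ 1.5220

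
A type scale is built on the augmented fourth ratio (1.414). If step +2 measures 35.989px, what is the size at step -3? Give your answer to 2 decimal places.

6.37px

35.989 ÷ 1.414⁵ = 35.989 ÷ 5.65258 ≈ 6.367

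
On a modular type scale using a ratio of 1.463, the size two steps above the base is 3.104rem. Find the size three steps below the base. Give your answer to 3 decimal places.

3.104 ÷ 1.463⁵ = 3.104 ÷ 6.70227 ≈ 0.463

0.463rem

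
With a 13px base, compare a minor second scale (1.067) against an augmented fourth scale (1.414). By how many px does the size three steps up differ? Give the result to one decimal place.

21.0px

Minor second: 13.0 × 1.067³ = 15.792px
Augmented fourth: 13.0 × 1.414³ = 36.753px
Difference: 36.753 − 15.792 = 20.961px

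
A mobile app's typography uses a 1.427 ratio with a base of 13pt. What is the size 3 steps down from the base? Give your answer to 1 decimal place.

Each step on a modular scale multiplies by the ratio, so the size n steps from the base is base × ratioⁿ.
13.0 ÷ 1.427³ = 13.0 ÷ 2.90584 ≈ 4.47

4.5pt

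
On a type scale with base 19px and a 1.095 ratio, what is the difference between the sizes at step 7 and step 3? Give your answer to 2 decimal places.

Step 3: 19.0 × 1.095³ = 24.9457px
Step 7: 19.0 × 1.095⁷ = 35.8635px
Difference: 35.8635 − 24.9457 = 10.9178px

10.92px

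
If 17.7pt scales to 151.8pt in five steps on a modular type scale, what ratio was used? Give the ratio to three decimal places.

r⁵ = 151.8 / 17.7, so r = (151.8/17.7)^(1/5).
r = 8.5763^(1/5) ≈ 1.5369

1.537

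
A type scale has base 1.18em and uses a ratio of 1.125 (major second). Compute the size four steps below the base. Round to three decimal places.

1.18 ÷ 1.125⁴ = 1.18 ÷ 1.60181 ≈ 0.737

0.737em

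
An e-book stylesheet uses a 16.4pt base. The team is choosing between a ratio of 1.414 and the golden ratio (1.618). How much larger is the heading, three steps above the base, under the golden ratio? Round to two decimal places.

23.10pt

At 1.414: 16.4 × 1.414³ = 46.3652pt
Golden ratio: 16.4 × 1.618³ = 69.4671pt
Difference: 69.4671 − 46.3652 = 23.1019pt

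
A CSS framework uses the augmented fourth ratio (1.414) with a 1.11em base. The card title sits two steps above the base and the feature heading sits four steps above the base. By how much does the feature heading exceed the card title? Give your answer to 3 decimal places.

Step 2: 1.11 × 1.414² = 2.21933em
Step 4: 1.11 × 1.414⁴ = 4.43732em
Difference: 4.43732 − 2.21933 = 2.21799em

2.218em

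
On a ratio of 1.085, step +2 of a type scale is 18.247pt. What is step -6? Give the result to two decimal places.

18.247 ÷ 1.085⁸ = 18.247 ÷ 1.92060 ≈ 9.501

9.50pt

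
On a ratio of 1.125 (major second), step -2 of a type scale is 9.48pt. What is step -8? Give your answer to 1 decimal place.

4.7pt

The gap is -8 − (-2) = -6 steps, so the factor is 1.125^-6.
9.48 ÷ 1.125⁶ = 9.48 ÷ 2.02729 ≈ 4.676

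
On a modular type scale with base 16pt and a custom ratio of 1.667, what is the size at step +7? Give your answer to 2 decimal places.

16.0 × 1.667⁷ = 16.0 × 35.77249 ≈ 572.36

572.36pt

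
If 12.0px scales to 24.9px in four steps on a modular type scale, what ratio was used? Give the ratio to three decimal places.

The ratio satisfies 12.0 × r⁴ = 24.9, so r = (24.9 / 12.0)^(1/4).
r = 2.0750^(1/4) ≈ 1.2002

1.200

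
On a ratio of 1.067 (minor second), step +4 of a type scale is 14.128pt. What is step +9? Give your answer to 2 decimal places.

19.54pt

The gap is 9 − (4) = 5 steps, so the factor is 1.067^5.
14.128 × 1.067⁵ = 14.128 × 1.38300 ≈ 19.539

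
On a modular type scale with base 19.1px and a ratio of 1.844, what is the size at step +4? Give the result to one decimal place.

Each step on a modular scale multiplies by the ratio, so the size n steps from the base is base × ratioⁿ.
19.1 × 1.844⁴ = 19.1 × 11.56228 ≈ 220.84

220.8px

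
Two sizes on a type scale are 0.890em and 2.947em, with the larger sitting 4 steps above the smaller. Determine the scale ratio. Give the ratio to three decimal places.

1.349

r⁴ = 2.947 / 0.890, so r = (2.947/0.890)^(1/4).
r = 3.3112^(1/4) ≈ 1.3490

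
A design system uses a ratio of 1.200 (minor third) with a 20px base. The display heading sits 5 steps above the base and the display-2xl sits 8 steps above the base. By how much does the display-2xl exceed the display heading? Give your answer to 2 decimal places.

36.23px

Step 5: 20.0 × 1.200⁵ = 49.7664px
Step 8: 20.0 × 1.200⁸ = 85.9963px
Difference: 85.9963 − 49.7664 = 36.2299px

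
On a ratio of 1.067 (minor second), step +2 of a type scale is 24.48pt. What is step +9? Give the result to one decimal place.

24.48 × 1.067⁷ = 24.48 × 1.57453 ≈ 38.544

38.5pt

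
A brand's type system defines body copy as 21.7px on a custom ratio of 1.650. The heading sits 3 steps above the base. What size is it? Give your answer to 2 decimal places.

Every step multiplies by the scale ratio.
21.7 × 1.650³ = 21.7 × 4.49212 ≈ 97.48

97.48px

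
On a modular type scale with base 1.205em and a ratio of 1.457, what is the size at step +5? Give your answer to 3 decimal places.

Every step multiplies by the scale ratio.
1.205 × 1.457⁵ = 1.205 × 6.56595 ≈ 7.912

7.912em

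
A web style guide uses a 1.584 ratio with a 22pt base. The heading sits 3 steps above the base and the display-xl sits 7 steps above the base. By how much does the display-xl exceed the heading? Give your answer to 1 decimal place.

Step 3: 22.0 × 1.584³ = 87.436pt
Step 7: 22.0 × 1.584⁷ = 550.439pt
Difference: 550.439 − 87.436 = 463.003pt

463.0pt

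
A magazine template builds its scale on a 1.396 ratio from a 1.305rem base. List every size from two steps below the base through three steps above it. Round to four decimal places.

Step -2: 1.305 ÷ 1.396² = 0.6696
Step -1: 1.305 ÷ 1.396 = 0.9348
Step 0: 1.305rem
Step 1: 1.305 × 1.396 = 1.8218
Step 2: 1.305 × 1.396² = 2.5432
Step 3: 1.305 × 1.396³ = 3.5503

0.6696rem, 0.9348rem, 1.3050rem, 1.8218rem, 2.5432rem, 3.5503rem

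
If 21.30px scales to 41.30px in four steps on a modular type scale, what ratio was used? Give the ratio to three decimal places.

r⁴ = 41.30 / 21.30, so r = (41.30/21.30)^(1/4).
r = 1.9390^(1/4) ≈ 1.1800

1.180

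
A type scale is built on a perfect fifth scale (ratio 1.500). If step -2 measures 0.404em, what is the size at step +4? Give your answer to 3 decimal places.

The gap is 4 − (-2) = 6 steps, so the factor is 1.500^6.
0.404 × 1.500⁶ = 0.404 × 11.39062 ≈ 4.602

4.602em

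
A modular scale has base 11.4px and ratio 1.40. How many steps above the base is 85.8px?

1.40ⁿ = 85.8 / 11.4 = 7.5263
n = ln(7.5263) / ln(1.40) = 2.0184 / 0.3365 ≈ 6.00

6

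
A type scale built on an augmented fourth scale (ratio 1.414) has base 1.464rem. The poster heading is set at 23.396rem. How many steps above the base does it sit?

8

1.414ⁿ = 23.396 / 1.464 = 15.9809
n = ln(15.9809) / ln(1.414) = 2.7714 / 0.3464 ≈ 8.00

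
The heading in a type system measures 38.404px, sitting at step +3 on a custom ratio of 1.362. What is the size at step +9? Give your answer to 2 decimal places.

Moving from step +3 to step +9 is 6 steps up, so multiply by r⁶.
38.404 × 1.362⁶ = 38.404 × 6.38356 ≈ 245.154

245.15px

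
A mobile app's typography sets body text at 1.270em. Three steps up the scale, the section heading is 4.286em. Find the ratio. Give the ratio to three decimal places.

1.500

r³ = 4.286 / 1.270, so r = (4.286/1.270)^(1/3).
r = 3.3748^(1/3) ≈ 1.5000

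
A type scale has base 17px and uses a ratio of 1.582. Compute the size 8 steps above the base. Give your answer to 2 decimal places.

17.0 × 1.582⁸ = 17.0 × 39.23303 ≈ 666.96

666.96px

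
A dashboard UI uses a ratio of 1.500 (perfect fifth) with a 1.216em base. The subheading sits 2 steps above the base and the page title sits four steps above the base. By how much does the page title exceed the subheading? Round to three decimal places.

Step 2: 1.216 × 1.500² = 2.73600em
Step 4: 1.216 × 1.500⁴ = 6.15600em
Difference: 6.15600 − 2.73600 = 3.42000em

3.420em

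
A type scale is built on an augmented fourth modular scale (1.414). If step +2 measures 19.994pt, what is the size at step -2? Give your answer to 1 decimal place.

5.0pt

19.994 ÷ 1.414⁴ = 19.994 ÷ 3.99758 ≈ 5.002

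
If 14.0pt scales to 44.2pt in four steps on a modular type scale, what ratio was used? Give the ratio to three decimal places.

r⁴ = 44.2 / 14.0, so r = (44.2/14.0)^(1/4).
r = 3.1571^(1/4) ≈ 1.3330

1.333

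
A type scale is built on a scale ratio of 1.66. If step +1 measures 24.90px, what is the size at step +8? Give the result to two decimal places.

24.90 × 1.66⁷ = 24.90 × 34.73415 ≈ 864.880

864.88px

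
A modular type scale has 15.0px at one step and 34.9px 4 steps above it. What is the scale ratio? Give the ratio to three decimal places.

1.235

r⁴ = 34.9 / 15.0, so r = (34.9/15.0)^(1/4).
r = 2.3267^(1/4) ≈ 1.2350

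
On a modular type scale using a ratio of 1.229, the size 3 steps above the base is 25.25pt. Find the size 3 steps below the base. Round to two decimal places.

25.25 ÷ 1.229⁶ = 25.25 ÷ 3.44597 ≈ 7.327

7.33pt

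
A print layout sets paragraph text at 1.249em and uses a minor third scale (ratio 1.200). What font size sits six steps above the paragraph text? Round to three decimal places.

3.729em

Each step on a modular scale multiplies by the ratio, so the size n steps from the base is base × ratioⁿ.
1.249 × 1.200⁶ = 1.249 × 2.98598 ≈ 3.729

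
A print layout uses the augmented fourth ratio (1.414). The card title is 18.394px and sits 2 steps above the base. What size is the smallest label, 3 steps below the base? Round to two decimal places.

The gap is -3 − (2) = -5 steps, so the factor is 1.414^-5.
18.394 ÷ 1.414⁵ = 18.394 ÷ 5.65258 ≈ 3.254

3.25px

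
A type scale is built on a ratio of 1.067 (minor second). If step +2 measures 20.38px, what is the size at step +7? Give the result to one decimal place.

28.2px

Moving from step +2 to step +7 is 5 steps up, so multiply by r⁵.
20.38 × 1.067⁵ = 20.38 × 1.38300 ≈ 28.186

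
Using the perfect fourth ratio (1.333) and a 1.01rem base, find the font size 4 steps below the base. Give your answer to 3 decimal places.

0.320rem

1.01 ÷ 1.333⁴ = 1.01 ÷ 3.15733 ≈ 0.320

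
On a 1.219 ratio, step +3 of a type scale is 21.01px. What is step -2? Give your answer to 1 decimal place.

Moving from step +3 to step -2 is 5 steps down, so divide by r⁵.
21.01 ÷ 1.219⁵ = 21.01 ÷ 2.69165 ≈ 7.806

7.8px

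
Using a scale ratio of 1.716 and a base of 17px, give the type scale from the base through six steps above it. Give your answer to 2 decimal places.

Step 0: 17px
Step 1: 17.0 × 1.716 = 29.17
Step 2: 17.0 × 1.716² = 50.06
Step 3: 17.0 × 1.716³ = 85.90
Step 4: 17.0 × 1.716⁴ = 147.41
Step 5: 17.0 × 1.716⁵ = 252.95
Step 6: 17.0 × 1.716⁶ = 434.06

17.00px, 29.17px, 50.06px, 85.90px, 147.41px, 252.95px, 434.06px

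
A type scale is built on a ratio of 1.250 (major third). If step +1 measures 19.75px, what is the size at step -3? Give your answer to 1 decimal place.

19.75 ÷ 1.250⁴ = 19.75 ÷ 2.44141 ≈ 8.090

8.1px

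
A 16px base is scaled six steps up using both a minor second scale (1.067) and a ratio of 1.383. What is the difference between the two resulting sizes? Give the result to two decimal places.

Minor second: 16.0 × 1.067⁶ = 23.6106px
At 1.383: 16.0 × 1.383⁶ = 111.9575px
Difference: 111.9575 − 23.6106 = 88.3469px

88.35px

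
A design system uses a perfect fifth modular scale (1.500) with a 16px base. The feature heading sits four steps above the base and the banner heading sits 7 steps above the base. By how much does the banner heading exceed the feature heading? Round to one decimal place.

192.4px

Step 4: 16.0 × 1.500⁴ = 81.000px
Step 7: 16.0 × 1.500⁷ = 273.375px
Difference: 273.375 − 81.000 = 192.375px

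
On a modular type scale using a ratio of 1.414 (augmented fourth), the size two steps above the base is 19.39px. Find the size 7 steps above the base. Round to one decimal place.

The gap is 7 − (2) = 5 steps, so the factor is 1.414^5.
19.39 × 1.414⁵ = 19.39 × 5.65258 ≈ 109.604

109.6px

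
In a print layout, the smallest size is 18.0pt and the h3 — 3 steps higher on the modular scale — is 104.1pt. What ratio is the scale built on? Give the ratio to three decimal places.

The ratio satisfies 18.0 × r³ = 104.1, so r = (104.1 / 18.0)^(1/3).
r = 5.7833^(1/3) ≈ 1.7950

1.795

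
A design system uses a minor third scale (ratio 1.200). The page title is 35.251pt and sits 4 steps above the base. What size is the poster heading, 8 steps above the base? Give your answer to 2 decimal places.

73.10pt

Moving from step +4 to step +8 is 4 steps up, so multiply by r⁴.
35.251 × 1.200⁴ = 35.251 × 2.07360 ≈ 73.096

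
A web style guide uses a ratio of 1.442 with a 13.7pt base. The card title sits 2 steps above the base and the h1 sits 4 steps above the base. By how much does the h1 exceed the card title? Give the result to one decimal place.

Step 2: 13.7 × 1.442² = 28.487pt
Step 4: 13.7 × 1.442⁴ = 59.235pt
Difference: 59.235 − 28.487 = 30.748pt

30.7pt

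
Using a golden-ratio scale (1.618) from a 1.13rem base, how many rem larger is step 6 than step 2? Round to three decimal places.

17.316rem

Step 2: 1.13 × 1.618² = 2.95825rem
Step 6: 1.13 × 1.618⁶ = 20.27447rem
Difference: 20.27447 − 2.95825 = 17.31622rem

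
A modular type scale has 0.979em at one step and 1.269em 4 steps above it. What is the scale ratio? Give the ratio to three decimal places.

1.067

The ratio satisfies 0.979 × r⁴ = 1.269, so r = (1.269 / 0.979)^(1/4).
r = 1.2962^(1/4) ≈ 1.0670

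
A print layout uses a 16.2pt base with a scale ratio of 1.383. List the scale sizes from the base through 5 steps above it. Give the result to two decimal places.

16.20pt, 22.40pt, 30.99pt, 42.85pt, 59.27pt, 81.96pt

Step 0: 16.2pt
Step 1: 16.2 × 1.383 = 22.40
Step 2: 16.2 × 1.383² = 30.99
Step 3: 16.2 × 1.383³ = 42.85
Step 4: 16.2 × 1.383⁴ = 59.27
Step 5: 16.2 × 1.383⁵ = 81.96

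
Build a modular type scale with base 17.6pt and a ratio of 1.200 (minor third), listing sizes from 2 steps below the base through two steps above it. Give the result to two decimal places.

12.22pt, 14.67pt, 17.60pt, 21.12pt, 25.34pt

Step -2: 17.6 ÷ 1.200² = 12.22
Step -1: 17.6 ÷ 1.200 = 14.67
Step 0: 17.6pt
Step 1: 17.6 × 1.200 = 21.12
Step 2: 17.6 × 1.200² = 25.34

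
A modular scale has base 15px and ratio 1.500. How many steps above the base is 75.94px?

1.500ⁿ = 75.94 / 15 = 5.0627
n = ln(5.0627) / ln(1.500) = 1.6219 / 0.4055 ≈ 4.00

4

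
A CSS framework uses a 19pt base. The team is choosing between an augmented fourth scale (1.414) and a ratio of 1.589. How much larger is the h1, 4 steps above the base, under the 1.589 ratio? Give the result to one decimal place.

45.2pt

Augmented fourth: 19.0 × 1.414⁴ = 75.954pt
At 1.589: 19.0 × 1.589⁴ = 121.129pt
Difference: 121.129 − 75.954 = 45.175pt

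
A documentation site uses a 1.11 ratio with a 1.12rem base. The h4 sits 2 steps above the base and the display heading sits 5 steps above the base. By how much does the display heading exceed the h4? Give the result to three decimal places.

0.507rem

Step 2: 1.12 × 1.11² = 1.37995rem
Step 5: 1.12 × 1.11⁵ = 1.88727rem
Difference: 1.88727 − 1.37995 = 0.50732rem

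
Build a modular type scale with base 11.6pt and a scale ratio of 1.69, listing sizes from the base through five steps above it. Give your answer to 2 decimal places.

11.60pt, 19.60pt, 33.13pt, 55.99pt, 94.62pt, 159.92pt

Step 0: 11.6pt
Step 1: 11.6 × 1.69 = 19.60
Step 2: 11.6 × 1.69² = 33.13
Step 3: 11.6 × 1.69³ = 55.99
Step 4: 11.6 × 1.69⁴ = 94.62
Step 5: 11.6 × 1.69⁵ = 159.92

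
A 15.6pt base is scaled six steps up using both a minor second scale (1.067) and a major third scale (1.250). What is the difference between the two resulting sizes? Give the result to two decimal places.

Minor second: 15.6 × 1.067⁶ = 23.0203pt
Major third: 15.6 × 1.250⁶ = 59.5093pt
Difference: 59.5093 − 23.0203 = 36.4890pt

36.49pt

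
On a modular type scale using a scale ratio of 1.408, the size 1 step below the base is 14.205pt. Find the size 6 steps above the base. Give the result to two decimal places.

14.205 × 1.408⁷ = 14.205 × 10.97030 ≈ 155.833

155.83pt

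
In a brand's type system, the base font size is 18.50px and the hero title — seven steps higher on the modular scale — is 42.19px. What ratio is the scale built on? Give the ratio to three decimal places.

The ratio satisfies 18.50 × r⁷ = 42.19, so r = (42.19 / 18.50)^(1/7).
r = 2.2805^(1/7) ≈ 1.1250

1.125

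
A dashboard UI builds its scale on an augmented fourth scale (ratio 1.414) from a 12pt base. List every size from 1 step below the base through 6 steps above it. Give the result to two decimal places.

8.49pt, 12.00pt, 16.97pt, 23.99pt, 33.93pt, 47.97pt, 67.83pt, 95.91pt

Step -1: 12.0 ÷ 1.414 = 8.49
Step 0: 12pt
Step 1: 12.0 × 1.414 = 16.97
Step 2: 12.0 × 1.414² = 23.99
Step 3: 12.0 × 1.414³ = 33.93
Step 4: 12.0 × 1.414⁴ = 47.97
Step 5: 12.0 × 1.414⁵ = 67.83
Step 6: 12.0 × 1.414⁶ = 95.91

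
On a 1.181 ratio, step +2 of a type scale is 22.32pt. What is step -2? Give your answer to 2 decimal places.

The gap is -2 − (2) = -4 steps, so the factor is 1.181^-4.
22.32 ÷ 1.181⁴ = 22.32 ÷ 1.94536 ≈ 11.473

11.47pt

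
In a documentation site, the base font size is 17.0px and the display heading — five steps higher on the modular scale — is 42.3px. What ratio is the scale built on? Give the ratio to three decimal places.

1.200

r⁵ = 42.3 / 17.0, so r = (42.3/17.0)^(1/5).
r = 2.4882^(1/5) ≈ 1.2000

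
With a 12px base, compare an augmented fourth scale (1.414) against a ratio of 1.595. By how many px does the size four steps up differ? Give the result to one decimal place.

Augmented fourth: 12.0 × 1.414⁴ = 47.971px
At 1.595: 12.0 × 1.595⁴ = 77.665px
Difference: 77.665 − 47.971 = 29.694px

29.7px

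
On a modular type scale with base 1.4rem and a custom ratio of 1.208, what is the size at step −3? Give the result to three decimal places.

0.794rem

1.4 ÷ 1.208³ = 1.4 ÷ 1.76279 ≈ 0.794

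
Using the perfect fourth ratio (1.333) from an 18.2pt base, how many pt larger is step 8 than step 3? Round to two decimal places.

Step 3: 18.2 × 1.333³ = 43.1084pt
Step 8: 18.2 × 1.333⁸ = 181.4315pt
Difference: 181.4315 − 43.1084 = 138.3231pt

138.32pt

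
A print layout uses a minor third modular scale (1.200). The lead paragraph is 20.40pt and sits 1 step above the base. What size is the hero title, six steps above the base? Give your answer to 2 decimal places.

20.40 × 1.200⁵ = 20.40 × 2.48832 ≈ 50.762

50.76pt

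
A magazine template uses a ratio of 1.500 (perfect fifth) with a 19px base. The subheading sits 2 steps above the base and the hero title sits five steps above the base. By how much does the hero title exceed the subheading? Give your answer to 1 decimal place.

Step 2: 19.0 × 1.500² = 42.750px
Step 5: 19.0 × 1.500⁵ = 144.281px
Difference: 144.281 − 42.750 = 101.531px

101.5px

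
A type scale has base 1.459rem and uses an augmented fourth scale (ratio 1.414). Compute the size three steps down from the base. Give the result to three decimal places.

0.516rem

1.459 ÷ 1.414³ = 1.459 ÷ 2.82715 ≈ 0.516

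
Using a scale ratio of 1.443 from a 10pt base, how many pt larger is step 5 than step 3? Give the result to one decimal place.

32.5pt

Step 3: 10.0 × 1.443³ = 30.047pt
Step 5: 10.0 × 1.443⁵ = 62.565pt
Difference: 62.565 − 30.047 = 32.518pt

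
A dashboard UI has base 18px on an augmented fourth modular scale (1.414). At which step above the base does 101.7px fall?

5

1.414ⁿ = 101.7 / 18 = 5.6500
n = ln(5.6500) / ln(1.414) = 1.7317 / 0.3464 ≈ 5.00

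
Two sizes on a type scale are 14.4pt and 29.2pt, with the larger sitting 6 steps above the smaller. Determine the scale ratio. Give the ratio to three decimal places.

The ratio satisfies 14.4 × r⁶ = 29.2, so r = (29.2 / 14.4)^(1/6).
r = 2.0278^(1/6) ≈ 1.1250

1.125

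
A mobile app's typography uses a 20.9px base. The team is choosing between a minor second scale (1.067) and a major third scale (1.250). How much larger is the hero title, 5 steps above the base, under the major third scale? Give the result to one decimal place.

Minor second: 20.9 × 1.067⁵ = 28.905px
Major third: 20.9 × 1.250⁵ = 63.782px
Difference: 63.782 − 28.905 = 34.877px

34.9px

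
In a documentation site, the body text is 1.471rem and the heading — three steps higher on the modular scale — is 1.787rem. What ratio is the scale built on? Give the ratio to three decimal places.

1.067

The ratio satisfies 1.471 × r³ = 1.787, so r = (1.787 / 1.471)^(1/3).
r = 1.2148^(1/3) ≈ 1.0670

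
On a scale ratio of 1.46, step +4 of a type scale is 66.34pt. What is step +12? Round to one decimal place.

1369.6pt

66.34 × 1.46⁸ = 66.34 × 20.64538 ≈ 1369.614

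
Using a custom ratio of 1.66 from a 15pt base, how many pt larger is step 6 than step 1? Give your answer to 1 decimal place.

Step 1: 15.0 × 1.66 = 24.900pt
Step 6: 15.0 × 1.66⁶ = 313.863pt
Difference: 313.863 − 24.900 = 288.963pt

289.0pt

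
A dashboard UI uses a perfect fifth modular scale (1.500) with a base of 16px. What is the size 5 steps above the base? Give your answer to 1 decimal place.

121.5px

16.0 × 1.500⁵ = 16.0 × 7.59375 ≈ 121.50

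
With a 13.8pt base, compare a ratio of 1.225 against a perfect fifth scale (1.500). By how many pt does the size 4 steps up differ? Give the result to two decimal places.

38.79pt

At 1.225: 13.8 × 1.225⁴ = 31.0759pt
Perfect fifth: 13.8 × 1.500⁴ = 69.8625pt
Difference: 69.8625 − 31.0759 = 38.7866pt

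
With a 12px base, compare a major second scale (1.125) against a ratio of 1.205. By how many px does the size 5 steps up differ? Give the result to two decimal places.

Major second: 12.0 × 1.125⁵ = 21.6244px
At 1.205: 12.0 × 1.205⁵ = 30.4871px
Difference: 30.4871 − 21.6244 = 8.8627px

8.86px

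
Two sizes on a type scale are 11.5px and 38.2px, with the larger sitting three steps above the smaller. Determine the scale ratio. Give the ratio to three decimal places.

The ratio satisfies 11.5 × r³ = 38.2, so r = (38.2 / 11.5)^(1/3).
r = 3.3217^(1/3) ≈ 1.4921

1.492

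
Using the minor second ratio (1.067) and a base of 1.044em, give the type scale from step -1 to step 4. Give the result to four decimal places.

Step -1: 1.044 ÷ 1.067 = 0.9784
Step 0: 1.044em
Step 1: 1.044 × 1.067 = 1.1139
Step 2: 1.044 × 1.067² = 1.1886
Step 3: 1.044 × 1.067³ = 1.2682
Step 4: 1.044 × 1.067⁴ = 1.3532

0.9784em, 1.0440em, 1.1139em, 1.1886em, 1.2682em, 1.3532em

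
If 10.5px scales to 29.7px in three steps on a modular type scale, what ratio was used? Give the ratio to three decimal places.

1.414

The ratio satisfies 10.5 × r³ = 29.7, so r = (29.7 / 10.5)^(1/3).
r = 2.8286^(1/3) ≈ 1.4142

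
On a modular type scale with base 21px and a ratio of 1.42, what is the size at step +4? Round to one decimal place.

85.4px

Each step on a modular scale multiplies by the ratio, so the size n steps from the base is base × ratioⁿ.
21.0 × 1.42⁴ = 21.0 × 4.06587 ≈ 85.38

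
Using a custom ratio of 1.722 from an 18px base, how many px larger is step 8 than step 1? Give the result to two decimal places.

Step 1: 18.0 × 1.722 = 30.9960px
Step 8: 18.0 × 1.722⁸ = 1391.6745px
Difference: 1391.6745 − 30.9960 = 1360.6785px

1360.68px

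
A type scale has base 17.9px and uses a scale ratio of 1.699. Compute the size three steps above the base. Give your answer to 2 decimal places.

87.79px

17.9 × 1.699³ = 17.9 × 4.90434 ≈ 87.79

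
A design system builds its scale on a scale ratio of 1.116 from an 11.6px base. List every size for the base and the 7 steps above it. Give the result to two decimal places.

Step 0: 11.6px
Step 1: 11.6 × 1.116 = 12.95
Step 2: 11.6 × 1.116² = 14.45
Step 3: 11.6 × 1.116³ = 16.12
Step 4: 11.6 × 1.116⁴ = 17.99
Step 5: 11.6 × 1.116⁵ = 20.08
Step 6: 11.6 × 1.116⁶ = 22.41
Step 7: 11.6 × 1.116⁷ = 25.01

11.60px, 12.95px, 14.45px, 16.12px, 17.99px, 20.08px, 22.41px, 25.01px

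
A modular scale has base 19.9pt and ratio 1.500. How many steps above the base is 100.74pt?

4

1.500ⁿ = 100.74 / 19.9 = 5.0623
n = ln(5.0623) / ln(1.500) = 1.6218 / 0.4055 ≈ 4.00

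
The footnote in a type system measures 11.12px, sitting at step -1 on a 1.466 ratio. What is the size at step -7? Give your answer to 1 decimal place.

The gap is -7 − (-1) = -6 steps, so the factor is 1.466^-6.
11.12 ÷ 1.466⁶ = 11.12 ÷ 9.92668 ≈ 1.120

1.1px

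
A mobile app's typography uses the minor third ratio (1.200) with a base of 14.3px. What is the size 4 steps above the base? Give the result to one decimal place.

29.7px

14.3 × 1.200⁴ = 14.3 × 2.07360 ≈ 29.65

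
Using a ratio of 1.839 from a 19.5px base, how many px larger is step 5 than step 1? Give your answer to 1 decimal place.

374.3px

Step 1: 19.5 × 1.839 = 35.861px
Step 5: 19.5 × 1.839⁵ = 410.151px
Difference: 410.151 − 35.861 = 374.290px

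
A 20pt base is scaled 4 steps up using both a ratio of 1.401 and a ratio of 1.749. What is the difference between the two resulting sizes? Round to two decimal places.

110.10pt

At 1.401: 20.0 × 1.401⁴ = 77.0518pt
At 1.749: 20.0 × 1.749⁴ = 187.1497pt
Difference: 187.1497 − 77.0518 = 110.0979pt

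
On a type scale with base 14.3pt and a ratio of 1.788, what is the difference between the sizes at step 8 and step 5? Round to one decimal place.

Step 5: 14.3 × 1.788⁵ = 261.321pt
Step 8: 14.3 × 1.788⁸ = 1493.744pt
Difference: 1493.744 − 261.321 = 1232.423pt

1232.4pt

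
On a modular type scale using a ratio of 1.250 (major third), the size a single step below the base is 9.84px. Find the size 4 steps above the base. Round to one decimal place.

The gap is 4 − (-1) = 5 steps, so the factor is 1.250^5.
9.84 × 1.250⁵ = 9.84 × 3.05176 ≈ 30.029

30.0px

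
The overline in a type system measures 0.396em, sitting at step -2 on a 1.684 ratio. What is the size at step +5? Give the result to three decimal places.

0.396 × 1.684⁷ = 0.396 × 38.40560 ≈ 15.209

15.209em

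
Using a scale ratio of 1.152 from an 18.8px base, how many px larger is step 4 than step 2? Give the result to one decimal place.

8.2px

Step 2: 18.8 × 1.152² = 24.950px
Step 4: 18.8 × 1.152⁴ = 33.111px
Difference: 33.111 − 24.950 = 8.161px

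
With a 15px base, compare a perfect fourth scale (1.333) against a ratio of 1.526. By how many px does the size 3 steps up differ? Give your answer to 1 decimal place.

Perfect fourth: 15.0 × 1.333³ = 35.529px
At 1.526: 15.0 × 1.526³ = 53.303px
Difference: 53.303 − 35.529 = 17.774px

17.8px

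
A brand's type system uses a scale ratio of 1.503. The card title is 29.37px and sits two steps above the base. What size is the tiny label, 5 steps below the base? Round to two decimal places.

The gap is -5 − (2) = -7 steps, so the factor is 1.503^-7.
29.37 ÷ 1.503⁷ = 29.37 ÷ 17.32658 ≈ 1.695

1.70px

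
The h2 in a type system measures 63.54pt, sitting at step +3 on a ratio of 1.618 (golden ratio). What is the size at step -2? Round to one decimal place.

5.7pt

63.54 ÷ 1.618⁵ = 63.54 ÷ 11.08901 ≈ 5.730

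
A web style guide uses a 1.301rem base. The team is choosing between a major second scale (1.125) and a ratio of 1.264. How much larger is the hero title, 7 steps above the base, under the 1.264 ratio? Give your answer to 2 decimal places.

3.74rem

Major second: 1.301 × 1.125⁷ = 2.9672rem
At 1.264: 1.301 × 1.264⁷ = 6.7067rem
Difference: 6.7067 − 2.9672 = 3.7395rem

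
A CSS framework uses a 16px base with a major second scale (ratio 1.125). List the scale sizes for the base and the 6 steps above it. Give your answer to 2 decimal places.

Step 0: 16px
Step 1: 16.0 × 1.125 = 18.00
Step 2: 16.0 × 1.125² = 20.25
Step 3: 16.0 × 1.125³ = 22.78
Step 4: 16.0 × 1.125⁴ = 25.63
Step 5: 16.0 × 1.125⁵ = 28.83
Step 6: 16.0 × 1.125⁶ = 32.44

16.00px, 18.00px, 20.25px, 22.78px, 25.63px, 28.83px, 32.44px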